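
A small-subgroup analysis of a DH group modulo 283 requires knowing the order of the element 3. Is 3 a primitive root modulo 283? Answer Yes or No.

φ(283) = 283 − 1 = 282 = 2 · 3 · 47.
3 is a primitive root mod 283 iff 3^(φ(283)/q) ≢ 1 for every prime q | φ(283), i.e. q ∈ {2, 3, 47}.
3^141 ≡ 282 (mod 283)  [q = 2: ≢ 1 ✓]
3^94 ≡ 238 (mod 283)  [q = 3: ≢ 1 ✓]
3^6 ≡ 163 (mod 283)  [q = 47: ≢ 1 ✓]
Every test exponent gives a nontrivial residue, hence 3 generates the full group.

Yes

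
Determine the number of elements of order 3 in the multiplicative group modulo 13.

φ(13) = 13 − 1 = 12 = 2^2 · 3.
Since (Z/13Z)^× is cyclic of order 12, the number of elements of order d is φ(d) when d | 12 and 0 otherwise.
3 | 12, and φ(3) = 3 − 1 = 2.

2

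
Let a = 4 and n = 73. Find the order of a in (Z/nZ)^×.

The order of 4 must divide φ(73) = 73 − 1 = 72 = 2^3 · 3^2.
Divisors of 72: 1, 2, 3, 4, 6, 8, 9, 12, 18, 24, 36, 72.
Test each divisor d:
4^1 ≡ 4 (mod 73)
4^2 ≡ 16 (mod 73)
4^3 ≡ 64 (mod 73)
4^4 ≡ 37 (mod 73)
4^6 ≡ 8 (mod 73)
4^8 ≡ 55 (mod 73)
4^9 ≡ 1 (mod 73) ✓
So ord_73(4) = 9.

9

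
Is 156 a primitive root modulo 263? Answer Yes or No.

No

φ(263) = 263 − 1 = 262 = 2 · 131.
An element g generates (Z/263Z)^× iff g^(262/q) ≢ 1 (mod 263) for each prime q ∈ {2, 131}.
156^131 ≡ 1 (mod 263)  [q = 2: ≡ 1 ✗]
156^2 ≡ 140 (mod 263)  [q = 131: ≢ 1 ✓]
Since 156^131 ≡ 1, the order of 156 divides 131 < 262, so 156 is not a primitive root.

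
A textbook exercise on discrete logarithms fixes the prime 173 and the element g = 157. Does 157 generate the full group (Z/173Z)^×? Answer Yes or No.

No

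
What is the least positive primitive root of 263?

5

φ(263) = 263 − 1 = 262 = 2 · 131.
g is a primitive root iff g^(262/q) ≢ 1 (mod 263) for each prime q ∈ {2, 131}.
g = 2: 2^131 ≡ 1 — hits 1, so not a primitive root.
g = 3: 3^131 ≡ 1 — hits 1, so not a primitive root.
g = 4: 4^131 ≡ 1 — hits 1, so not a primitive root.
g = 5: 5^131 ≡ 262; 5^2 ≡ 25 — none is 1, so 5 is a primitive root.
So 5 is the smallest generator of (Z/263Z)^×.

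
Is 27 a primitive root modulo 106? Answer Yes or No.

φ(106) = φ(2)·φ(53) = 1·52 = 52 = 2^2 · 13.
It suffices to check that the order of 27 is not a proper divisor of 52: compute 27^(52/q) for q ∈ {2, 13}.
27^26 ≡ 105 (mod 106)  [q = 2: ≢ 1 ✓]
27^4 ≡ 63 (mod 106)  [q = 13: ≢ 1 ✓]
All checks pass, so 27 has order 52 and is a primitive root modulo 106.

Yes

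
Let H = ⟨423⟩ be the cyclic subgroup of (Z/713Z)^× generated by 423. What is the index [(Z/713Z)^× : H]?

4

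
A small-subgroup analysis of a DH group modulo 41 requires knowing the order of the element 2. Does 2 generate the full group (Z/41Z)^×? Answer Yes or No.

No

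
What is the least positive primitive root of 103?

φ(103) = 103 − 1 = 102 = 2 · 3 · 17.
g is a primitive root iff g^(102/q) ≢ 1 (mod 103) for each prime q ∈ {2, 3, 17}.
g = 2: 2^51 ≡ 1 — hits 1, so not a primitive root.
g = 3: 3^51 ≡ 102; 3^34 ≡ 1 — hits 1, so not a primitive root.
g = 4: 4^51 ≡ 1 — hits 1, so not a primitive root.
g = 5: 5^51 ≡ 102; 5^34 ≡ 56; 5^6 ≡ 72 — none is 1, so 5 is a primitive root.
So 5 is the smallest generator of (Z/103Z)^×.

5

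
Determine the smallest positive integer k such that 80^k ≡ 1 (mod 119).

The order of 80 must divide φ(119) = φ(7·17) = (7−1)·(17−1) = 6·16 = 96 = 2^5 · 3.
Divisors of 96: 1, 2, 3, 4, 6, 8, 12, 16, 24, 32, 48, 96.
Compute 80^d (mod 119) for the divisors d until we hit 1:
80^1 ≡ 80
80^2 ≡ 93
80^3 ≡ 62
80^4 ≡ 81
80^6 ≡ 36
80^8 ≡ 16
80^12 ≡ 106
80^16 ≡ 18
80^24 ≡ 50
80^32 ≡ 86
80^48 ≡ 1
Therefore the multiplicative order of 80 modulo 119 is 48.

48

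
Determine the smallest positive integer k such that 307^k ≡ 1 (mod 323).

18

The order of 307 must divide φ(323) = φ(17·19) = (17−1)·(19−1) = 16·18 = 288 = 2^5 · 3^2.
Divisors of 288: 1, 2, 3, 4, 6, 8, 9, 12, 16, 18, 24, 32, 36, 48, 72, 96, 144, 288.
Test each divisor d:
307^1 ≡ 307
307^2 ≡ 256
307^3 ≡ 103
307^4 ≡ 290
307^6 ≡ 273
307^8 ≡ 120
307^9 ≡ 18
307^12 ≡ 239
307^16 ≡ 188
307^18 ≡ 1
Hence ord(307) = 18.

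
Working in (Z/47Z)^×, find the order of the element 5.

46

The order of 5 must divide φ(47) = 47 − 1 = 46 = 2 · 23.
Divisors of 46: 1, 2, 23, 46.
Compute 5^d (mod 47) for the divisors d until we hit 1:
5^1 ≡ 5 (mod 47)
5^2 ≡ 25 (mod 47)
5^23 ≡ 46 (mod 47)
5^46 ≡ 1 (mod 47) ✓
Hence ord(5) = 46.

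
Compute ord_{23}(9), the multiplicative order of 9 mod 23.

By Lagrange's theorem, ord_23(9) divides φ(23) = 23 − 1 = 22 = 2 · 11.
Divisors of 22: 1, 2, 11, 22.
Evaluate successive powers at the divisors of 22:
9^1 ≡ 9
9^2 ≡ 12
9^11 ≡ 1
The smallest such exponent is 11, so the order of 9 is 11.

11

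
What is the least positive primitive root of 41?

φ(41) = 41 − 1 = 40 = 2^3 · 5.
g is a primitive root iff g^(40/q) ≢ 1 (mod 41) for each prime q ∈ {2, 5}.
g = 2: 2^20 ≡ 1 — hits 1, so not a primitive root.
g = 3: 3^20 ≡ 40; 3^8 ≡ 1 — hits 1, so not a primitive root.
g = 4: 4^20 ≡ 1 — hits 1, so not a primitive root.
g = 5: 5^20 ≡ 1 — hits 1, so not a primitive root.
g = 6: 6^20 ≡ 40; 6^8 ≡ 10 — none is 1, so 6 is a primitive root.
So 6 is the smallest generator of (Z/41Z)^×.

6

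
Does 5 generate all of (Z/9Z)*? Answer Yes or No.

Yes

φ(9) = φ(3^2) = 3·(3−1) = 6 = 2 · 3.
5 is a primitive root mod 9 iff 5^(φ(9)/q) ≢ 1 for every prime q | φ(9), i.e. q ∈ {2, 3}.
5^3 ≡ 8 (mod 9)  [q = 2: ≢ 1 ✓]
5^2 ≡ 7 (mod 9)  [q = 3: ≢ 1 ✓]
Every test exponent gives a nontrivial residue, hence 5 generates the full group.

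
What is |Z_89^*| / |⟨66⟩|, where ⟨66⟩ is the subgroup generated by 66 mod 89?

1

By Lagrange's theorem, ord_89(66) divides φ(89) = 89 − 1 = 88 = 2^3 · 11.
Divisors of 88: 1, 2, 4, 8, 11, 22, 44, 88.
Check 66^d mod 89 for each divisor in increasing order:
66^1 ≡ 66 (mod 89)
66^2 ≡ 84 (mod 89)
66^4 ≡ 25 (mod 89)
66^8 ≡ 2 (mod 89)
66^11 ≡ 52 (mod 89)
66^22 ≡ 34 (mod 89)
66^44 ≡ 88 (mod 89)
66^88 ≡ 1 (mod 89) ✓
Thus |⟨66⟩| = ord(66) = 88.
Index = |(Z/89Z)^×| / |⟨66⟩| = 88 / 88 = 1.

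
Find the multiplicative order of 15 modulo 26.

12

By Lagrange's theorem, ord_26(15) divides φ(26) = φ(2)·φ(13) = 1·12 = 12 = 2^2 · 3.
Divisors of 12: 1, 2, 3, 4, 6, 12.
Check 15^d mod 26 for each divisor in increasing order:
15^1 ≡ 15 (mod 26)
15^2 ≡ 17 (mod 26)
15^3 ≡ 21 (mod 26)
15^4 ≡ 3 (mod 26)
15^6 ≡ 25 (mod 26)
15^12 ≡ 1 (mod 26) ✓
Hence ord(15) = 12.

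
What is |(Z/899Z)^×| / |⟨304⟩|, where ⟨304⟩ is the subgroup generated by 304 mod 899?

The order of 304 must divide φ(899) = φ(29·31) = (29−1)·(31−1) = 28·30 = 840 = 2^3 · 3 · 5 · 7.
Divisors of 840: 1, 2, 3, 4, 5, 6, 7, 8, 10, 12, 14, 15, 20, 21, 24, 28, 30, 35, 40, 42, 56, 60, 70, 84, 105, 120, 140, 168, 210, 280, 420, 840.
Compute 304^d (mod 899) for the divisors d until we hit 1:
304^1 ≡ 304 (mod 899)
304^2 ≡ 718 (mod 899)
304^3 ≡ 714 (mod 899)
304^4 ≡ 397 (mod 899)
304^5 ≡ 222 (mod 899)
304^6 ≡ 63 (mod 899)
304^7 ≡ 273 (mod 899)
304^8 ≡ 284 (mod 899)
304^10 ≡ 738 (mod 899)
304^12 ≡ 373 (mod 899)
304^14 ≡ 811 (mod 899)
304^15 ≡ 218 (mod 899)
304^20 ≡ 749 (mod 899)
304^21 ≡ 249 (mod 899)
304^24 ≡ 683 (mod 899)
304^28 ≡ 552 (mod 899)
304^30 ≡ 776 (mod 899)
304^35 ≡ 563 (mod 899)
304^40 ≡ 25 (mod 899)
304^42 ≡ 869 (mod 899)
304^56 ≡ 842 (mod 899)
304^60 ≡ 745 (mod 899)
304^70 ≡ 521 (mod 899)
304^84 ≡ 1 (mod 899) ✓
So ord_899(304) = 84, hence |⟨304⟩| = 84.
[(Z/899Z)^× : ⟨304⟩] = 840/84 = 10.

10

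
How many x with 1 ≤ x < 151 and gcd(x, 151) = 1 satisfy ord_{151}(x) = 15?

8

φ(151) = 151 − 1 = 150 = 2 · 3 · 5^2.
In a cyclic group of order 150, there are φ(d) elements of order d for each divisor d of 150, and zero for non-divisors.
15 = 3 · 5 divides 150, and φ(15) = 8.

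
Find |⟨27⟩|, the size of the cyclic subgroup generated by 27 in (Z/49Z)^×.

14

Since 27 ∈ (Z/49Z)^×, its order divides φ(49) = φ(7^2) = 7·(7−1) = 42 = 2 · 3 · 7.
Divisors of 42: 1, 2, 3, 6, 7, 14, 21, 42.
Check 27^d mod 49 for each divisor in increasing order:
27^1 ≡ 27 (mod 49)
27^2 ≡ 43 (mod 49)
27^3 ≡ 34 (mod 49)
27^6 ≡ 29 (mod 49)
27^7 ≡ 48 (mod 49)
27^14 ≡ 1 (mod 49) ✓
So ord_49(27) = 14.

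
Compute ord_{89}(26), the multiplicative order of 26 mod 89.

By Lagrange's theorem, ord_89(26) divides φ(89) = 89 − 1 = 88 = 2^3 · 11.
Divisors of 88: 1, 2, 4, 8, 11, 22, 44, 88.
Evaluate successive powers at the divisors of 88:
26^1 ≡ 26 (mod 89)
26^2 ≡ 53 (mod 89)
26^4 ≡ 50 (mod 89)
26^8 ≡ 8 (mod 89)
26^11 ≡ 77 (mod 89)
26^22 ≡ 55 (mod 89)
26^44 ≡ 88 (mod 89)
26^88 ≡ 1 (mod 89) ✓
So ord_89(26) = 88.

88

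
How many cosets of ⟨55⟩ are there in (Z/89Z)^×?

22

Since 55 ∈ (Z/89Z)^×, its order divides φ(89) = 89 − 1 = 88 = 2^3 · 11.
Divisors of 88: 1, 2, 4, 8, 11, 22, 44, 88.
Check 55^d mod 89 for each divisor in increasing order:
55^1 ≡ 55 (mod 89)
55^2 ≡ 88 (mod 89)
55^4 ≡ 1 (mod 89) ✓
So ord_89(55) = 4, hence |⟨55⟩| = 4.
[(Z/89Z)^× : ⟨55⟩] = 88/4 = 22.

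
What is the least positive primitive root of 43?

φ(43) = 43 − 1 = 42 = 2 · 3 · 7.
Test candidates g = 2, 3, … against the prime factors q ∈ {2, 3, 7} of φ(43): g is a generator iff g^(42/q) ≢ 1 for every such q.
g = 2: 2^21 ≡ 42; 2^14 ≡ 1 — hits 1, so not a primitive root.
g = 3: 3^21 ≡ 42; 3^14 ≡ 36; 3^6 ≡ 41 — none is 1, so 3 is a primitive root.
The smallest primitive root modulo 43 is 3.

3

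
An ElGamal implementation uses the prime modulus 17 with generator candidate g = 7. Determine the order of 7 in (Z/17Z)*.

16

Since 7 ∈ (Z/17Z)^×, its order divides φ(17) = 17 − 1 = 16 = 2^4.
Divisors of 16: 1, 2, 4, 8, 16.
Evaluate successive powers at the divisors of 16:
7^1 ≡ 7
7^2 ≡ 15
7^4 ≡ 4
7^8 ≡ 16
7^16 ≡ 1
Therefore the multiplicative order of 7 modulo 17 is 16.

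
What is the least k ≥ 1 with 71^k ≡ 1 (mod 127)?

63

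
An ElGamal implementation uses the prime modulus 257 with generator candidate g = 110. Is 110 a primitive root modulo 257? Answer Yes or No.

Yes

φ(257) = 257 − 1 = 256 = 2^8.
An element g generates (Z/257Z)^× iff g^(256/q) ≢ 1 (mod 257) for each prime q ∈ {2}.
110^128 ≡ 256 (mod 257)  [q = 2: ≢ 1 ✓]
All checks pass, so 110 has order 256 and is a primitive root modulo 257.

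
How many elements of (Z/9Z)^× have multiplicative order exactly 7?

φ(9) = φ(3^2) = 3·(3−1) = 6 = 2 · 3.
Since (Z/9Z)^× is cyclic of order 6, the number of elements of order d is φ(d) when d | 6 and 0 otherwise.
Here 6 is not a multiple of 7, so there are no elements of order 7.

0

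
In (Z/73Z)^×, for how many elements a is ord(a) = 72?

24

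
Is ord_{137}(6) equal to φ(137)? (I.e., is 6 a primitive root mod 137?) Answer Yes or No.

Yes

φ(137) = 137 − 1 = 136 = 2^3 · 17.
An element g generates (Z/137Z)^× iff g^(136/q) ≢ 1 (mod 137) for each prime q ∈ {2, 17}.
6^68 ≡ 136 (mod 137)  [q = 2: ≢ 1 ✓]
6^8 ≡ 133 (mod 137)  [q = 17: ≢ 1 ✓]
None equal 1, so ord_137(6) = 136: 6 is a primitive root.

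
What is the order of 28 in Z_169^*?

By Lagrange's theorem, ord_169(28) divides φ(169) = φ(13^2) = 13·(13−1) = 156 = 2^2 · 3 · 13.
Divisors of 156: 1, 2, 3, 4, 6, 12, 13, 26, 39, 52, 78, 156.
Compute 28^d (mod 169) for the divisors d until we hit 1:
28^1 ≡ 28 (mod 169)
28^2 ≡ 108 (mod 169)
28^3 ≡ 151 (mod 169)
28^4 ≡ 3 (mod 169)
28^6 ≡ 155 (mod 169)
28^12 ≡ 27 (mod 169)
28^13 ≡ 80 (mod 169)
28^26 ≡ 147 (mod 169)
28^39 ≡ 99 (mod 169)
28^52 ≡ 146 (mod 169)
28^78 ≡ 168 (mod 169)
28^156 ≡ 1 (mod 169) ✓
The smallest such exponent is 156, so the order of 28 is 156.

156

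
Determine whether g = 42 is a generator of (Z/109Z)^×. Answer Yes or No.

Yes

φ(109) = 109 − 1 = 108 = 2^2 · 3^3.
Test 42^(108/q) mod 109 for each prime factor q of 108:
42^54 ≡ 108 (mod 109)  [q = 2: ≢ 1 ✓]
42^36 ≡ 45 (mod 109)  [q = 3: ≢ 1 ✓]
Every test exponent gives a nontrivial residue, hence 42 generates the full group.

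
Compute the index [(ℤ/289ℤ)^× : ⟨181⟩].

By Lagrange's theorem, ord_289(181) divides φ(289) = φ(17^2) = 17·(17−1) = 272 = 2^4 · 17.
Divisors of 272: 1, 2, 4, 8, 16, 17, 34, 68, 136, 272.
Check 181^d mod 289 for each divisor in increasing order:
181^1 ≡ 181 (mod 289)
181^2 ≡ 104 (mod 289)
181^4 ≡ 123 (mod 289)
181^8 ≡ 101 (mod 289)
181^16 ≡ 86 (mod 289)
181^17 ≡ 249 (mod 289)
181^34 ≡ 155 (mod 289)
181^68 ≡ 38 (mod 289)
181^136 ≡ 288 (mod 289)
181^272 ≡ 1 (mod 289) ✓
So ord_289(181) = 272, hence |⟨181⟩| = 272.
[(Z/289Z)^× : ⟨181⟩] = 272/272 = 1.

1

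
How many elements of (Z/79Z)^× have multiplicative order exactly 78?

24

φ(79) = 79 − 1 = 78 = 2 · 3 · 13.
Since (Z/79Z)^× is cyclic of order 78, the number of elements of order d is φ(d) when d | 78 and 0 otherwise.
78 = 2 · 3 · 13 divides 78, and φ(78) = 24.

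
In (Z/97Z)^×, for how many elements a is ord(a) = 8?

φ(97) = 97 − 1 = 96 = 2^5 · 3.
Since (Z/97Z)^× is cyclic of order 96, the number of elements of order d is φ(d) when d | 96 and 0 otherwise.
8 = 2^3 divides 96, and φ(8) = 4.

4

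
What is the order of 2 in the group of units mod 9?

6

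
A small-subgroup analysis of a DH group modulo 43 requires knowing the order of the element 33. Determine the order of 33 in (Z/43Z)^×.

42

The order of 33 must divide φ(43) = 43 − 1 = 42 = 2 · 3 · 7.
Divisors of 42: 1, 2, 3, 6, 7, 14, 21, 42.
Compute 33^d (mod 43) for the divisors d until we hit 1:
33^1 ≡ 33 (mod 43)
33^2 ≡ 14 (mod 43)
33^3 ≡ 32 (mod 43)
33^6 ≡ 35 (mod 43)
33^7 ≡ 37 (mod 43)
33^14 ≡ 36 (mod 43)
33^21 ≡ 42 (mod 43)
33^42 ≡ 1 (mod 43) ✓
Therefore the multiplicative order of 33 modulo 43 is 42.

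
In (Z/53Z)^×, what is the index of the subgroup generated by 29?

2

The order of 29 must divide φ(53) = 53 − 1 = 52 = 2^2 · 13.
Divisors of 52: 1, 2, 4, 13, 26, 52.
Test each divisor d:
29^1 ≡ 29 (mod 53)
29^2 ≡ 46 (mod 53)
29^4 ≡ 49 (mod 53)
29^13 ≡ 52 (mod 53)
29^26 ≡ 1 (mod 53) ✓
So ord_53(29) = 26, hence |⟨29⟩| = 26.
[(Z/53Z)^× : ⟨29⟩] = 52/26 = 2.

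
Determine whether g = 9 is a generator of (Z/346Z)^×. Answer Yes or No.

No

φ(346) = φ(2)·φ(173) = 1·172 = 172 = 2^2 · 43.
9 is a primitive root mod 346 iff 9^(φ(346)/q) ≢ 1 for every prime q | φ(346), i.e. q ∈ {2, 43}.
9^86 ≡ 1 (mod 346)  [q = 2: ≡ 1 ✗]
9^4 ≡ 333 (mod 346)  [q = 43: ≢ 1 ✓]
9^86 ≡ 1 shows ord(9) | 86, strictly less than φ(346); not a primitive root.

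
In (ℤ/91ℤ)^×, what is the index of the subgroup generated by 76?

The order of 76 must divide φ(91) = φ(7·13) = (7−1)·(13−1) = 6·12 = 72 = 2^3 · 3^2.
Divisors of 72: 1, 2, 3, 4, 6, 8, 9, 12, 18, 24, 36, 72.
Evaluate successive powers at the divisors of 72:
76^1 ≡ 76 (mod 91)
76^2 ≡ 43 (mod 91)
76^3 ≡ 83 (mod 91)
76^4 ≡ 29 (mod 91)
76^6 ≡ 64 (mod 91)
76^8 ≡ 22 (mod 91)
76^9 ≡ 34 (mod 91)
76^12 ≡ 1 (mod 91) ✓
Thus |⟨76⟩| = ord(76) = 12.
[(Z/91Z)^× : ⟨76⟩] = 72/12 = 6.

6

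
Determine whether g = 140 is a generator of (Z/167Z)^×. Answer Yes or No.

Yes

φ(167) = 167 − 1 = 166 = 2 · 83.
An element g generates (Z/167Z)^× iff g^(166/q) ≢ 1 (mod 167) for each prime q ∈ {2, 83}.
140^83 ≡ 166 (mod 167)  [q = 2: ≢ 1 ✓]
140^2 ≡ 61 (mod 167)  [q = 83: ≢ 1 ✓]
All checks pass, so 140 has order 166 and is a primitive root modulo 167.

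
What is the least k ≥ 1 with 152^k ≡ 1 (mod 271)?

The order of 152 must divide φ(271) = 271 − 1 = 270 = 2 · 3^3 · 5.
Divisors of 270: 1, 2, 3, 5, 6, 9, 10, 15, 18, 27, 30, 45, 54, 90, 135, 270.
Evaluate successive powers at the divisors of 270:
152^1 ≡ 152 (mod 271)
152^2 ≡ 69 (mod 271)
152^3 ≡ 190 (mod 271)
152^5 ≡ 102 (mod 271)
152^6 ≡ 57 (mod 271)
152^9 ≡ 261 (mod 271)
152^10 ≡ 106 (mod 271)
152^15 ≡ 243 (mod 271)
152^18 ≡ 100 (mod 271)
152^27 ≡ 84 (mod 271)
152^30 ≡ 242 (mod 271)
152^45 ≡ 270 (mod 271)
152^54 ≡ 10 (mod 271)
152^90 ≡ 1 (mod 271) ✓
The smallest such exponent is 90, so the order of 152 is 90.

90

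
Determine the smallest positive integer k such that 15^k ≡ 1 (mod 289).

Since 15 ∈ (Z/289Z)^×, its order divides φ(289) = φ(17^2) = 17·(17−1) = 272 = 2^4 · 17.
Divisors of 272: 1, 2, 4, 8, 16, 17, 34, 68, 136, 272.
Evaluate successive powers at the divisors of 272:
15^1 ≡ 15 (mod 289)
15^2 ≡ 225 (mod 289)
15^4 ≡ 50 (mod 289)
15^8 ≡ 188 (mod 289)
15^16 ≡ 86 (mod 289)
15^17 ≡ 134 (mod 289)
15^34 ≡ 38 (mod 289)
15^68 ≡ 288 (mod 289)
15^136 ≡ 1 (mod 289) ✓
The smallest such exponent is 136, so the order of 15 is 136.

136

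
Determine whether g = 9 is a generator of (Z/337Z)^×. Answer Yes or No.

No

φ(337) = 337 − 1 = 336 = 2^4 · 3 · 7.
9 is a primitive root mod 337 iff 9^(φ(337)/q) ≢ 1 for every prime q | φ(337), i.e. q ∈ {2, 3, 7}.
9^168 ≡ 1 (mod 337)  [q = 2: ≡ 1 ✗]
9^112 ≡ 128 (mod 337)  [q = 3: ≢ 1 ✓]
9^48 ≡ 8 (mod 337)  [q = 7: ≢ 1 ✓]
The check at q = 2 fails, so 9 generates a proper subgroup.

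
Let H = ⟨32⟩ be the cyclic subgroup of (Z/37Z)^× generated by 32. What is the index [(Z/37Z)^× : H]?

ord(32) | φ(37) = 37 − 1 = 36 = 2^2 · 3^2.
Divisors of 36: 1, 2, 3, 4, 6, 9, 12, 18, 36.
Test each divisor d:
32^1 ≡ 32 (mod 37)
32^2 ≡ 25 (mod 37)
32^3 ≡ 23 (mod 37)
32^4 ≡ 33 (mod 37)
32^6 ≡ 11 (mod 37)
32^9 ≡ 31 (mod 37)
32^12 ≡ 10 (mod 37)
32^18 ≡ 36 (mod 37)
32^36 ≡ 1 (mod 37) ✓
So ord_37(32) = 36, hence |⟨32⟩| = 36.
Index = |(Z/37Z)^×| / |⟨32⟩| = 36 / 36 = 1.

1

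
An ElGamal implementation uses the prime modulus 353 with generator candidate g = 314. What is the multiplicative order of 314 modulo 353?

176

Since 314 ∈ (Z/353Z)^×, its order divides φ(353) = 353 − 1 = 352 = 2^5 · 11.
Divisors of 352: 1, 2, 4, 8, 11, 16, 22, 32, 44, 88, 176, 352.
Test each divisor d:
314^1 ≡ 314
314^2 ≡ 109
314^4 ≡ 232
314^8 ≡ 168
314^11 ≡ 304
314^16 ≡ 337
314^22 ≡ 283
314^32 ≡ 256
314^44 ≡ 311
314^88 ≡ 352
314^176 ≡ 1
Therefore the multiplicative order of 314 modulo 353 is 176.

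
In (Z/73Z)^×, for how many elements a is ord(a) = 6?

2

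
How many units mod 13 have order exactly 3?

2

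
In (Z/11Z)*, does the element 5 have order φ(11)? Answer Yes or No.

No

φ(11) = 11 − 1 = 10 = 2 · 5.
Test 5^(10/q) mod 11 for each prime factor q of 10:
5^5 ≡ 1 (mod 11)  [q = 2: ≡ 1 ✗]
5^2 ≡ 3 (mod 11)  [q = 5: ≢ 1 ✓]
5^5 ≡ 1 shows ord(5) | 5, strictly less than φ(11); not a primitive root.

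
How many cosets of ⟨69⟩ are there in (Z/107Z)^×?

2

Since 69 ∈ (Z/107Z)^×, its order divides φ(107) = 107 − 1 = 106 = 2 · 53.
Divisors of 106: 1, 2, 53, 106.
Test each divisor d:
69^1 ≡ 69 (mod 107)
69^2 ≡ 53 (mod 107)
69^53 ≡ 1 (mod 107) ✓
The order of 69 is 53, so the subgroup it generates has 53 elements.
The index is φ(107) / ord(69) = 106 / 53 = 2.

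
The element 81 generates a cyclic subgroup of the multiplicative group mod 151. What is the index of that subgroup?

6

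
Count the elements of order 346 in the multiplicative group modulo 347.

172

φ(347) = 347 − 1 = 346 = 2 · 173.
(Z/347Z)^× is cyclic (|G| = 346); a cyclic group of order m has exactly φ(d) elements of each order d | m, and none otherwise.
346 = 2 · 173 divides 346, and φ(346) = 172.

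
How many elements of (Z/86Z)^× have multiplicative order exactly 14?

6

φ(86) = φ(2)·φ(43) = 1·42 = 42 = 2 · 3 · 7.
(Z/86Z)^× is cyclic (|G| = 42); a cyclic group of order m has exactly φ(d) elements of each order d | m, and none otherwise.
14 = 2 · 7 divides 42, and φ(14) = 6.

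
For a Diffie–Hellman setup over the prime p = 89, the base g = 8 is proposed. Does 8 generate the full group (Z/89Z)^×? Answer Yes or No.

No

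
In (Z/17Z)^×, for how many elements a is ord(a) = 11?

0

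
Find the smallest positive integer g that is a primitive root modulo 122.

7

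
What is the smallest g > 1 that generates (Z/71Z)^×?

φ(71) = 71 − 1 = 70 = 2 · 5 · 7.
Test candidates g = 2, 3, … against the prime factors q ∈ {2, 5, 7} of φ(71): g is a generator iff g^(70/q) ≢ 1 for every such q.
g = 2: 2^35 ≡ 1 — hits 1, so not a primitive root.
g = 3: 3^35 ≡ 1 — hits 1, so not a primitive root.
g = 4: 4^35 ≡ 1 — hits 1, so not a primitive root.
g = 5: 5^35 ≡ 1 — hits 1, so not a primitive root.
g = 6: 6^35 ≡ 1 — hits 1, so not a primitive root.
g = 7: 7^35 ≡ 70; 7^14 ≡ 54; 7^10 ≡ 45 — none is 1, so 7 is a primitive root.
The smallest primitive root modulo 71 is 7.

7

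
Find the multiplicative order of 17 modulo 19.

9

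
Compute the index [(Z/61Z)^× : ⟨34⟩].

12

Since 34 ∈ (Z/61Z)^×, its order divides φ(61) = 61 − 1 = 60 = 2^2 · 3 · 5.
Divisors of 60: 1, 2, 3, 4, 5, 6, 10, 12, 15, 20, 30, 60.
Compute 34^d (mod 61) for the divisors d until we hit 1:
34^1 ≡ 34
34^2 ≡ 58
34^3 ≡ 20
34^4 ≡ 9
34^5 ≡ 1
So ord_61(34) = 5, hence |⟨34⟩| = 5.
[(Z/61Z)^× : ⟨34⟩] = 60/5 = 12.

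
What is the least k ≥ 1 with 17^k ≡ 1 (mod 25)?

By Lagrange's theorem, ord_25(17) divides φ(25) = φ(5^2) = 5·(5−1) = 20 = 2^2 · 5.
Divisors of 20: 1, 2, 4, 5, 10, 20.
Evaluate successive powers at the divisors of 20:
17^1 ≡ 17 (mod 25)
17^2 ≡ 14 (mod 25)
17^4 ≡ 21 (mod 25)
17^5 ≡ 7 (mod 25)
17^10 ≡ 24 (mod 25)
17^20 ≡ 1 (mod 25) ✓
So ord_25(17) = 20.

20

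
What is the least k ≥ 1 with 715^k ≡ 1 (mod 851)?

99

ord(715) | φ(851) = φ(23·37) = (23−1)·(37−1) = 22·36 = 792 = 2^3 · 3^2 · 11.
Divisors of 792: 1, 2, 3, 4, 6, 8, 9, 11, 12, 18, 22, 24, 33, 36, 44, 66, 72, 88, 99, 132, 198, 264, 396, 792.
Compute 715^d (mod 851) for the divisors d until we hit 1:
715^1 ≡ 715
715^2 ≡ 625
715^3 ≡ 100
715^4 ≡ 16
715^6 ≡ 639
715^8 ≡ 256
715^9 ≡ 75
715^11 ≡ 70
715^12 ≡ 692
715^18 ≡ 519
715^22 ≡ 645
715^24 ≡ 602
715^33 ≡ 47
715^36 ≡ 445
715^44 ≡ 737
715^66 ≡ 507
715^72 ≡ 593
715^88 ≡ 231
715^99 ≡ 1
The smallest such exponent is 99, so the order of 715 is 99.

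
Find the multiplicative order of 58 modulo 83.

82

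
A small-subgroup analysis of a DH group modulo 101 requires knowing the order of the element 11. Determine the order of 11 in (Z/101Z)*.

By Lagrange's theorem, ord_101(11) divides φ(101) = 101 − 1 = 100 = 2^2 · 5^2.
Divisors of 100: 1, 2, 4, 5, 10, 20, 25, 50, 100.
Check 11^d mod 101 for each divisor in increasing order:
11^1 ≡ 11 (mod 101)
11^2 ≡ 20 (mod 101)
11^4 ≡ 97 (mod 101)
11^5 ≡ 57 (mod 101)
11^10 ≡ 17 (mod 101)
11^20 ≡ 87 (mod 101)
11^25 ≡ 10 (mod 101)
11^50 ≡ 100 (mod 101)
11^100 ≡ 1 (mod 101) ✓
Hence ord(11) = 100.

100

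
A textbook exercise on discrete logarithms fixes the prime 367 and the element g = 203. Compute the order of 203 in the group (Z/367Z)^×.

122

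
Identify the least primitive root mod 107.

φ(107) = 107 − 1 = 106 = 2 · 53.
Test candidates g = 2, 3, … against the prime factors q ∈ {2, 53} of φ(107): g is a generator iff g^(106/q) ≢ 1 for every such q.
g = 2: 2^53 ≡ 106; 2^2 ≡ 4 — none is 1, so 2 is a primitive root.
Hence the least primitive root of 107 is 2.

2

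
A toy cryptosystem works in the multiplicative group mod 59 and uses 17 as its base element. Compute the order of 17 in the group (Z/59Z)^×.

29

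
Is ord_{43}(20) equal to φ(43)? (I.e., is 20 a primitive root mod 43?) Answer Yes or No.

Yes

φ(43) = 43 − 1 = 42 = 2 · 3 · 7.
It suffices to check that the order of 20 is not a proper divisor of 42: compute 20^(42/q) for q ∈ {2, 3, 7}.
20^21 ≡ 42 (mod 43)  [q = 2: ≢ 1 ✓]
20^14 ≡ 36 (mod 43)  [q = 3: ≢ 1 ✓]
20^6 ≡ 4 (mod 43)  [q = 7: ≢ 1 ✓]
None equal 1, so ord_43(20) = 42: 20 is a primitive root.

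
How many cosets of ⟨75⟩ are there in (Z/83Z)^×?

2

By Lagrange's theorem, ord_83(75) divides φ(83) = 83 − 1 = 82 = 2 · 41.
Divisors of 82: 1, 2, 41, 82.
Test each divisor d:
75^1 ≡ 75 (mod 83)
75^2 ≡ 64 (mod 83)
75^41 ≡ 1 (mod 83) ✓
Thus |⟨75⟩| = ord(75) = 41.
[(Z/83Z)^× : ⟨75⟩] = 82/41 = 2.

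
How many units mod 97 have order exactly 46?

0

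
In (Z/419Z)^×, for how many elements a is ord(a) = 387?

0

φ(419) = 419 − 1 = 418 = 2 · 11 · 19.
Since (Z/419Z)^× is cyclic of order 418, the number of elements of order d is φ(d) when d | 418 and 0 otherwise.
Here 418 is not a multiple of 387, so there are no elements of order 387.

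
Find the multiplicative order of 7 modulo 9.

By Lagrange's theorem, ord_9(7) divides φ(9) = φ(3^2) = 3·(3−1) = 6 = 2 · 3.
Divisors of 6: 1, 2, 3, 6.
Check 7^d mod 9 for each divisor in increasing order:
7^1 ≡ 7
7^2 ≡ 4
7^3 ≡ 1
Therefore the multiplicative order of 7 modulo 9 is 3.

3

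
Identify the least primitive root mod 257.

3

φ(257) = 257 − 1 = 256 = 2^8.
g is a primitive root iff g^(256/q) ≢ 1 (mod 257) for each prime q ∈ {2}.
g = 2: 2^128 ≡ 1 — hits 1, so not a primitive root.
g = 3: 3^128 ≡ 256 — none is 1, so 3 is a primitive root.
The smallest primitive root modulo 257 is 3.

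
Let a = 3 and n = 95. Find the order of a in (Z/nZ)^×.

Since 3 ∈ (Z/95Z)^×, its order divides φ(95) = φ(5·19) = (5−1)·(19−1) = 4·18 = 72 = 2^3 · 3^2.
Divisors of 72: 1, 2, 3, 4, 6, 8, 9, 12, 18, 24, 36, 72.
Evaluate successive powers at the divisors of 72:
3^1 ≡ 3 (mod 95)
3^2 ≡ 9 (mod 95)
3^3 ≡ 27 (mod 95)
3^4 ≡ 81 (mod 95)
3^6 ≡ 64 (mod 95)
3^8 ≡ 6 (mod 95)
3^9 ≡ 18 (mod 95)
3^12 ≡ 11 (mod 95)
3^18 ≡ 39 (mod 95)
3^24 ≡ 26 (mod 95)
3^36 ≡ 1 (mod 95) ✓
The smallest such exponent is 36, so the order of 3 is 36.

36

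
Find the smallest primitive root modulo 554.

φ(554) = φ(2)·φ(277) = 1·276 = 276 = 2^2 · 3 · 23.
Test candidates g = 2, 3, … against the prime factors q ∈ {2, 3, 23} of φ(554): g is a generator iff g^(276/q) ≢ 1 for every such q.
g = 2: gcd(2, 554) = 2 > 1, not a unit — skip.
g = 3: 3^138 ≡ 1 — hits 1, so not a primitive root.
g = 4: gcd(4, 554) = 2 > 1, not a unit — skip.
g = 5: 5^138 ≡ 553; 5^92 ≡ 393; 5^12 ≡ 27 — none is 1, so 5 is a primitive root.
Hence the least primitive root of 554 is 5.

5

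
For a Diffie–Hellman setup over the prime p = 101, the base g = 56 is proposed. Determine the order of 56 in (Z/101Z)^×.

The order of 56 must divide φ(101) = 101 − 1 = 100 = 2^2 · 5^2.
Divisors of 100: 1, 2, 4, 5, 10, 20, 25, 50, 100.
Evaluate successive powers at the divisors of 100:
56^1 ≡ 56 (mod 101)
56^2 ≡ 5 (mod 101)
56^4 ≡ 25 (mod 101)
56^5 ≡ 87 (mod 101)
56^10 ≡ 95 (mod 101)
56^20 ≡ 36 (mod 101)
56^25 ≡ 1 (mod 101) ✓
Therefore the multiplicative order of 56 modulo 101 is 25.

25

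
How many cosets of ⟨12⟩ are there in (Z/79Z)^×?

3

By Lagrange's theorem, ord_79(12) divides φ(79) = 79 − 1 = 78 = 2 · 3 · 13.
Divisors of 78: 1, 2, 3, 6, 13, 26, 39, 78.
Test each divisor d:
12^1 ≡ 12 (mod 79)
12^2 ≡ 65 (mod 79)
12^3 ≡ 69 (mod 79)
12^6 ≡ 21 (mod 79)
12^13 ≡ 78 (mod 79)
12^26 ≡ 1 (mod 79) ✓
So ord_79(12) = 26, hence |⟨12⟩| = 26.
The index is φ(79) / ord(12) = 78 / 26 = 3.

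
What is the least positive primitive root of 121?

2

φ(121) = φ(11^2) = 11·(11−1) = 110 = 2 · 5 · 11.
g is a primitive root iff g^(110/q) ≢ 1 (mod 121) for each prime q ∈ {2, 5, 11}.
g = 2: 2^55 ≡ 120; 2^22 ≡ 81; 2^10 ≡ 56 — none is 1, so 2 is a primitive root.
Hence the least primitive root of 121 is 2.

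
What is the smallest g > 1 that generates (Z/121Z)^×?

2

φ(121) = φ(11^2) = 11·(11−1) = 110 = 2 · 5 · 11.
Test candidates g = 2, 3, … against the prime factors q ∈ {2, 5, 11} of φ(121): g is a generator iff g^(110/q) ≢ 1 for every such q.
g = 2: 2^55 ≡ 120; 2^22 ≡ 81; 2^10 ≡ 56 — none is 1, so 2 is a primitive root.
The smallest primitive root modulo 121 is 2.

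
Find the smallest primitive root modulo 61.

2

φ(61) = 61 − 1 = 60 = 2^2 · 3 · 5.
Test candidates g = 2, 3, … against the prime factors q ∈ {2, 3, 5} of φ(61): g is a generator iff g^(60/q) ≢ 1 for every such q.
g = 2: 2^30 ≡ 60; 2^20 ≡ 47; 2^12 ≡ 9 — none is 1, so 2 is a primitive root.
Hence the least primitive root of 61 is 2.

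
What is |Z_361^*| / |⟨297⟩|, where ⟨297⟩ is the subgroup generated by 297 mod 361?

3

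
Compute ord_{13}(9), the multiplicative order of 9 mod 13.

By Lagrange's theorem, ord_13(9) divides φ(13) = 13 − 1 = 12 = 2^2 · 3.
Divisors of 12: 1, 2, 3, 4, 6, 12.
Evaluate successive powers at the divisors of 12:
9^1 ≡ 9
9^2 ≡ 3
9^3 ≡ 1
Therefore the multiplicative order of 9 modulo 13 is 3.

3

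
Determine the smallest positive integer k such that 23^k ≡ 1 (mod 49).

Since 23 ∈ (Z/49Z)^×, its order divides φ(49) = φ(7^2) = 7·(7−1) = 42 = 2 · 3 · 7.
Divisors of 42: 1, 2, 3, 6, 7, 14, 21, 42.
Check 23^d mod 49 for each divisor in increasing order:
23^1 ≡ 23 (mod 49)
23^2 ≡ 39 (mod 49)
23^3 ≡ 15 (mod 49)
23^6 ≡ 29 (mod 49)
23^7 ≡ 30 (mod 49)
23^14 ≡ 18 (mod 49)
23^21 ≡ 1 (mod 49) ✓
So ord_49(23) = 21.

21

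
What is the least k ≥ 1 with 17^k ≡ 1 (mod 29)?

Since 17 ∈ (Z/29Z)^×, its order divides φ(29) = 29 − 1 = 28 = 2^2 · 7.
Divisors of 28: 1, 2, 4, 7, 14, 28.
Test each divisor d:
17^1 ≡ 17 (mod 29)
17^2 ≡ 28 (mod 29)
17^4 ≡ 1 (mod 29) ✓
Hence ord(17) = 4.

4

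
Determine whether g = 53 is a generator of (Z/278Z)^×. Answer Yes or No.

Yes

φ(278) = φ(2)·φ(139) = 1·138 = 138 = 2 · 3 · 23.
53 is a primitive root mod 278 iff 53^(φ(278)/q) ≢ 1 for every prime q | φ(278), i.e. q ∈ {2, 3, 23}.
53^69 ≡ 277 (mod 278)  [q = 2: ≢ 1 ✓]
53^46 ≡ 181 (mod 278)  [q = 3: ≢ 1 ✓]
53^6 ≡ 203 (mod 278)  [q = 23: ≢ 1 ✓]
Every test exponent gives a nontrivial residue, hence 53 generates the full group.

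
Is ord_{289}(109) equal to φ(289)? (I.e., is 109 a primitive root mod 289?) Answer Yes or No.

Yes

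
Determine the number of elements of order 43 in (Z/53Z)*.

φ(53) = 53 − 1 = 52 = 2^2 · 13.
In a cyclic group of order 52, there are φ(d) elements of order d for each divisor d of 52, and zero for non-divisors.
43 does not divide 52, so no element of (Z/53Z)^× has order 43.

0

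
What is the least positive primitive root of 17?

3

φ(17) = 17 − 1 = 16 = 2^4.
g is a primitive root iff g^(16/q) ≢ 1 (mod 17) for each prime q ∈ {2}.
g = 2: 2^8 ≡ 1 — hits 1, so not a primitive root.
g = 3: 3^8 ≡ 16 — none is 1, so 3 is a primitive root.
Hence the least primitive root of 17 is 3.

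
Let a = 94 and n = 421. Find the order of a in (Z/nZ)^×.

The order of 94 must divide φ(421) = 421 − 1 = 420 = 2^2 · 3 · 5 · 7.
Divisors of 420: 1, 2, 3, 4, 5, 6, 7, 10, 12, 14, 15, 20, 21, 28, 30, 35, 42, 60, 70, 84, 105, 140, 210, 420.
Check 94^d mod 421 for each divisor in increasing order:
94^1 ≡ 94
94^2 ≡ 416
94^3 ≡ 372
94^4 ≡ 25
94^5 ≡ 245
94^6 ≡ 296
94^7 ≡ 38
94^10 ≡ 243
94^12 ≡ 48
94^14 ≡ 181
94^15 ≡ 174
94^20 ≡ 109
94^21 ≡ 142
94^28 ≡ 344
94^30 ≡ 385
94^35 ≡ 21
94^42 ≡ 377
94^60 ≡ 33
94^70 ≡ 20
94^84 ≡ 252
94^105 ≡ 420
94^140 ≡ 400
94^210 ≡ 1
Hence ord(94) = 210.

210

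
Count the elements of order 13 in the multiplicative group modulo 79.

12

φ(79) = 79 − 1 = 78 = 2 · 3 · 13.
Since (Z/79Z)^× is cyclic of order 78, the number of elements of order d is φ(d) when d | 78 and 0 otherwise.
13 | 78, and φ(13) = 13 − 1 = 12.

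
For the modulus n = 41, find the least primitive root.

6

φ(41) = 41 − 1 = 40 = 2^3 · 5.
Test candidates g = 2, 3, … against the prime factors q ∈ {2, 5} of φ(41): g is a generator iff g^(40/q) ≢ 1 for every such q.
g = 2: 2^20 ≡ 1 — hits 1, so not a primitive root.
g = 3: 3^20 ≡ 40; 3^8 ≡ 1 — hits 1, so not a primitive root.
g = 4: 4^20 ≡ 1 — hits 1, so not a primitive root.
g = 5: 5^20 ≡ 1 — hits 1, so not a primitive root.
g = 6: 6^20 ≡ 40; 6^8 ≡ 10 — none is 1, so 6 is a primitive root.
The smallest primitive root modulo 41 is 6.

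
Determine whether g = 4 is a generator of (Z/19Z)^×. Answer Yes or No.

No

φ(19) = 19 − 1 = 18 = 2 · 3^2.
An element g generates (Z/19Z)^× iff g^(18/q) ≢ 1 (mod 19) for each prime q ∈ {2, 3}.
4^9 ≡ 1 (mod 19)  [q = 2: ≡ 1 ✗]
4^6 ≡ 11 (mod 19)  [q = 3: ≢ 1 ✓]
Since 4^9 ≡ 1, the order of 4 divides 9 < 18, so 4 is not a primitive root.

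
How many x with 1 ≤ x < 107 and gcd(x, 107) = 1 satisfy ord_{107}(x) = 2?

1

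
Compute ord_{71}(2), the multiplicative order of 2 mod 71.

35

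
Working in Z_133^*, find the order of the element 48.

18

The order of 48 must divide φ(133) = φ(7·19) = (7−1)·(19−1) = 6·18 = 108 = 2^2 · 3^3.
Divisors of 108: 1, 2, 3, 4, 6, 9, 12, 18, 27, 36, 54, 108.
Test each divisor d:
48^1 ≡ 48
48^2 ≡ 43
48^3 ≡ 69
48^4 ≡ 120
48^6 ≡ 106
48^9 ≡ 132
48^12 ≡ 64
48^18 ≡ 1
Hence ord(48) = 18.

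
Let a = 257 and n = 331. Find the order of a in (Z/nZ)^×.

Since 257 ∈ (Z/331Z)^×, its order divides φ(331) = 331 − 1 = 330 = 2 · 3 · 5 · 11.
Divisors of 330: 1, 2, 3, 5, 6, 10, 11, 15, 22, 30, 33, 55, 66, 110, 165, 330.
Check 257^d mod 331 for each divisor in increasing order:
257^1 ≡ 257 (mod 331)
257^2 ≡ 180 (mod 331)
257^3 ≡ 251 (mod 331)
257^5 ≡ 164 (mod 331)
257^6 ≡ 111 (mod 331)
257^10 ≡ 85 (mod 331)
257^11 ≡ 330 (mod 331)
257^15 ≡ 38 (mod 331)
257^22 ≡ 1 (mod 331) ✓
The smallest such exponent is 22, so the order of 257 is 22.

22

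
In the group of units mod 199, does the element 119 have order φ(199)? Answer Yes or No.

Yes

φ(199) = 199 − 1 = 198 = 2 · 3^2 · 11.
Test 119^(198/q) mod 199 for each prime factor q of 198:
119^99 ≡ 198 (mod 199)  [q = 2: ≢ 1 ✓]
119^66 ≡ 106 (mod 199)  [q = 3: ≢ 1 ✓]
119^18 ≡ 125 (mod 199)  [q = 11: ≢ 1 ✓]
Every test exponent gives a nontrivial residue, hence 119 generates the full group.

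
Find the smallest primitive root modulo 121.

2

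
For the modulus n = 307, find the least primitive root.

φ(307) = 307 − 1 = 306 = 2 · 3^2 · 17.
Test candidates g = 2, 3, … against the prime factors q ∈ {2, 3, 17} of φ(307): g is a generator iff g^(306/q) ≢ 1 for every such q.
g = 2: 2^153 ≡ 306; 2^102 ≡ 1 — hits 1, so not a primitive root.
g = 3: 3^153 ≡ 306; 3^102 ≡ 1 — hits 1, so not a primitive root.
g = 4: 4^153 ≡ 1 — hits 1, so not a primitive root.
g = 5: 5^153 ≡ 306; 5^102 ≡ 289; 5^18 ≡ 81 — none is 1, so 5 is a primitive root.
The smallest primitive root modulo 307 is 5.

5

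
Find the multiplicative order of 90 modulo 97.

96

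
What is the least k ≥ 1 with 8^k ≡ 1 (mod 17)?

Since 8 ∈ (Z/17Z)^×, its order divides φ(17) = 17 − 1 = 16 = 2^4.
Divisors of 16: 1, 2, 4, 8, 16.
Check 8^d mod 17 for each divisor in increasing order:
8^1 ≡ 8
8^2 ≡ 13
8^4 ≡ 16
8^8 ≡ 1
The smallest such exponent is 8, so the order of 8 is 8.

8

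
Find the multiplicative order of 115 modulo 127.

63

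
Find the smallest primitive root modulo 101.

φ(101) = 101 − 1 = 100 = 2^2 · 5^2.
g is a primitive root iff g^(100/q) ≢ 1 (mod 101) for each prime q ∈ {2, 5}.
g = 2: 2^50 ≡ 100; 2^20 ≡ 95 — none is 1, so 2 is a primitive root.
Hence the least primitive root of 101 is 2.

2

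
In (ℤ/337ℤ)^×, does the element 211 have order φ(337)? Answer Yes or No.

φ(337) = 337 − 1 = 336 = 2^4 · 3 · 7.
An element g generates (Z/337Z)^× iff g^(336/q) ≢ 1 (mod 337) for each prime q ∈ {2, 3, 7}.
211^168 ≡ 1 (mod 337)  [q = 2: ≡ 1 ✗]
211^112 ≡ 208 (mod 337)  [q = 3: ≢ 1 ✓]
211^48 ≡ 79 (mod 337)  [q = 7: ≢ 1 ✓]
211^168 ≡ 1 shows ord(211) | 168, strictly less than φ(337); not a primitive root.

No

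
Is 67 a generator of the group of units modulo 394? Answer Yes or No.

Yes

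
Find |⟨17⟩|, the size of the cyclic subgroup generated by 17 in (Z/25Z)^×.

ord(17) | φ(25) = φ(5^2) = 5·(5−1) = 20 = 2^2 · 5.
Divisors of 20: 1, 2, 4, 5, 10, 20.
Evaluate successive powers at the divisors of 20:
17^1 ≡ 17 (mod 25)
17^2 ≡ 14 (mod 25)
17^4 ≡ 21 (mod 25)
17^5 ≡ 7 (mod 25)
17^10 ≡ 24 (mod 25)
17^20 ≡ 1 (mod 25) ✓
Hence ord(17) = 20.

20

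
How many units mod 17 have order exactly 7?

φ(17) = 17 − 1 = 16 = 2^4.
Since (Z/17Z)^× is cyclic of order 16, the number of elements of order d is φ(d) when d | 16 and 0 otherwise.
Since 7 ∤ 16, the count is 0.

0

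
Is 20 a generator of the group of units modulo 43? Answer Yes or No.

Yes

φ(43) = 43 − 1 = 42 = 2 · 3 · 7.
20 is a primitive root mod 43 iff 20^(φ(43)/q) ≢ 1 for every prime q | φ(43), i.e. q ∈ {2, 3, 7}.
20^21 ≡ 42 (mod 43)  [q = 2: ≢ 1 ✓]
20^14 ≡ 36 (mod 43)  [q = 3: ≢ 1 ✓]
20^6 ≡ 4 (mod 43)  [q = 7: ≢ 1 ✓]
Every test exponent gives a nontrivial residue, hence 20 generates the full group.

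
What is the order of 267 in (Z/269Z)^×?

268

By Lagrange's theorem, ord_269(267) divides φ(269) = 269 − 1 = 268 = 2^2 · 67.
Divisors of 268: 1, 2, 4, 67, 134, 268.
Check 267^d mod 269 for each divisor in increasing order:
267^1 ≡ 267
267^2 ≡ 4
267^4 ≡ 16
267^67 ≡ 82
267^134 ≡ 268
267^268 ≡ 1
Therefore the multiplicative order of 267 modulo 269 is 268.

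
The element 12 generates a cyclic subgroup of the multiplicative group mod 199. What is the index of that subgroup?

3

ord(12) | φ(199) = 199 − 1 = 198 = 2 · 3^2 · 11.
Divisors of 198: 1, 2, 3, 6, 9, 11, 18, 22, 33, 66, 99, 198.
Evaluate successive powers at the divisors of 198:
12^1 ≡ 12 (mod 199)
12^2 ≡ 144 (mod 199)
12^3 ≡ 136 (mod 199)
12^6 ≡ 188 (mod 199)
12^9 ≡ 96 (mod 199)
12^11 ≡ 93 (mod 199)
12^18 ≡ 62 (mod 199)
12^22 ≡ 92 (mod 199)
12^33 ≡ 198 (mod 199)
12^66 ≡ 1 (mod 199) ✓
The order of 12 is 66, so the subgroup it generates has 66 elements.
[(Z/199Z)^× : ⟨12⟩] = 198/66 = 3.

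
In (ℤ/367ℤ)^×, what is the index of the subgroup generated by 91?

2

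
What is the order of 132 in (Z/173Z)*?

43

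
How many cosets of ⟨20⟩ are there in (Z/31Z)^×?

2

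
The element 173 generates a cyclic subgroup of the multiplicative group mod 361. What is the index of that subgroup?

1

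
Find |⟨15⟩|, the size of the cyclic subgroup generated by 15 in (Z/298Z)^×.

148

The order of 15 must divide φ(298) = φ(2)·φ(149) = 1·148 = 148 = 2^2 · 37.
Divisors of 148: 1, 2, 4, 37, 74, 148.
Test each divisor d:
15^1 ≡ 15
15^2 ≡ 225
15^4 ≡ 263
15^37 ≡ 193
15^74 ≡ 297
15^148 ≡ 1
Hence ord(15) = 148.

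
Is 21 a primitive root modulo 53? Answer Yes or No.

Yes

φ(53) = 53 − 1 = 52 = 2^2 · 13.
21 is a primitive root mod 53 iff 21^(φ(53)/q) ≢ 1 for every prime q | φ(53), i.e. q ∈ {2, 13}.
21^26 ≡ 52 (mod 53)  [q = 2: ≢ 1 ✓]
21^4 ≡ 24 (mod 53)  [q = 13: ≢ 1 ✓]
Every test exponent gives a nontrivial residue, hence 21 generates the full group.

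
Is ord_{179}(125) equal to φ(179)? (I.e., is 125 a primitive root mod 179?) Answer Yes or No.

No

φ(179) = 179 − 1 = 178 = 2 · 89.
Test 125^(178/q) mod 179 for each prime factor q of 178:
125^89 ≡ 1 (mod 179)  [q = 2: ≡ 1 ✗]
125^2 ≡ 52 (mod 179)  [q = 89: ≢ 1 ✓]
Since 125^89 ≡ 1, the order of 125 divides 89 < 178, so 125 is not a primitive root.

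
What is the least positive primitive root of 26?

φ(26) = φ(2)·φ(13) = 1·12 = 12 = 2^2 · 3.
g is a primitive root iff g^(12/q) ≢ 1 (mod 26) for each prime q ∈ {2, 3}.
g = 2: gcd(2, 26) = 2 > 1, not a unit — skip.
g = 3: 3^6 ≡ 1 — hits 1, so not a primitive root.
g = 4: gcd(4, 26) = 2 > 1, not a unit — skip.
g = 5: 5^6 ≡ 25; 5^4 ≡ 1 — hits 1, so not a primitive root.
g = 6: gcd(6, 26) = 2 > 1, not a unit — skip.
g = 7: 7^6 ≡ 25; 7^4 ≡ 9 — none is 1, so 7 is a primitive root.
Hence the least primitive root of 26 is 7.

7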